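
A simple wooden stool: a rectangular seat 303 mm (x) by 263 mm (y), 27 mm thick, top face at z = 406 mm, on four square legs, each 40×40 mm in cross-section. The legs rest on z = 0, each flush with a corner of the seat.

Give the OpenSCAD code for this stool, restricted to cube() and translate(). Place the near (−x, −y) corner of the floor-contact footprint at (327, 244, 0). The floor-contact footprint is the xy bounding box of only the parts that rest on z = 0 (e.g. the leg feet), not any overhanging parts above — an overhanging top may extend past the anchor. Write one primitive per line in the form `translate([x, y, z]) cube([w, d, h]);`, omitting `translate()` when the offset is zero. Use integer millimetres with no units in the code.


// leg_h = 406 - 27 = 379
translate([327, 244, 379]) cube([303, 263, 27]);
translate([327, 244, 0]) cube([40, 40, 379]);
translate([590, 244, 0]) cube([40, 40, 379]);
translate([327, 467, 0]) cube([40, 40, 379]);
translate([590, 467, 0]) cube([40, 40, 379]);


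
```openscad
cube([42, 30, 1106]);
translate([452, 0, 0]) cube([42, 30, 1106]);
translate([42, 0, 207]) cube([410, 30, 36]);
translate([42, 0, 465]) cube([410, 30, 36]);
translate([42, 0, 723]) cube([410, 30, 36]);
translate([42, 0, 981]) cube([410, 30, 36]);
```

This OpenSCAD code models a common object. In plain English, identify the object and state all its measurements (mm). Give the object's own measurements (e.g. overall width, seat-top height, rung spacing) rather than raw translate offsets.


A straight ladder. Two 42×30 mm vertical rails, 1106 mm tall, stand 494 mm apart (outside-to-outside) with their front faces coplanar on the −y side. 4 rungs, each 30 mm deep and 36 mm tall, span between the inner faces of the rails, front faces flush with the rails. The lowest rung's underside is at z = 207 mm and rungs are spaced 258 mm apart (underside to underside).


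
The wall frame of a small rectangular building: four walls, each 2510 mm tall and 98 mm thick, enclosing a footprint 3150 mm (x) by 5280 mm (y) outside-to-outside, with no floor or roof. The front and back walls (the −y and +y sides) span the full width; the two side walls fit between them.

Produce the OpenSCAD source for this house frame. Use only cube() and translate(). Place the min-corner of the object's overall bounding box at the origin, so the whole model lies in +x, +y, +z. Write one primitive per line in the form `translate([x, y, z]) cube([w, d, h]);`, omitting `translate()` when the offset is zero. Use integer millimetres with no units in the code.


cube([3150, 98, 2510]);
translate([0, 5182, 0]) cube([3150, 98, 2510]);
translate([0, 98, 0]) cube([98, 5084, 2510]);
translate([3052, 98, 0]) cube([98, 5084, 2510]);


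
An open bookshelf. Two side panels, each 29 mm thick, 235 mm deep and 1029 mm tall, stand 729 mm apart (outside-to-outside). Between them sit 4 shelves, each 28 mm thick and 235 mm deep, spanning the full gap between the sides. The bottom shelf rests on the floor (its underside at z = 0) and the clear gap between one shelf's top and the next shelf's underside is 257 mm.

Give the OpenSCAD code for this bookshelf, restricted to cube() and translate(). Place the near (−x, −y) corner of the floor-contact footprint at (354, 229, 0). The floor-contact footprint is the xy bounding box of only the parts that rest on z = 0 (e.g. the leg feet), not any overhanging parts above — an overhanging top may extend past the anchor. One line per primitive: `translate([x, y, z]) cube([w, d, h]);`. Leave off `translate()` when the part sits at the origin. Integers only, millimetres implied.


translate([354, 229, 0]) cube([29, 235, 1029]);
translate([1054, 229, 0]) cube([29, 235, 1029]);
translate([383, 229, 0]) cube([671, 235, 28]);
translate([383, 229, 285]) cube([671, 235, 28]);
translate([383, 229, 570]) cube([671, 235, 28]);
translate([383, 229, 855]) cube([671, 235, 28]);


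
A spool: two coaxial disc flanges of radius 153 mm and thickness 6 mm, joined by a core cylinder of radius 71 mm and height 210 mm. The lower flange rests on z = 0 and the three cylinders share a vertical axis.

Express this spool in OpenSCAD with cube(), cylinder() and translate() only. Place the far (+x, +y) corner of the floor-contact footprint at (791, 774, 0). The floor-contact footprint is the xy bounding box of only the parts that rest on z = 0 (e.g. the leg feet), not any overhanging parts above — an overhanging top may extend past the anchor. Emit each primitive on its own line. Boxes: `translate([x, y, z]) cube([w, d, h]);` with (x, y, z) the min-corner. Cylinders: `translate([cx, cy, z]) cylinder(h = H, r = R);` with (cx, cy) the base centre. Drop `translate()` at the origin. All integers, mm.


translate([638, 621, 0]) cylinder(h = 6, r = 153);
translate([638, 621, 6]) cylinder(h = 210, r = 71);
translate([638, 621, 216]) cylinder(h = 6, r = 153);


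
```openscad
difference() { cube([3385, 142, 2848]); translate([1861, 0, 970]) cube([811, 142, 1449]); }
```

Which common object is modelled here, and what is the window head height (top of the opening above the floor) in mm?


A wall with a window opening. The window head height is 2419 mm.

A wall with a rectangular opening subtracted — a window. Sill at z = 970, opening 1449 mm tall, so the head is at 970 + 1449 = 2419 mm.


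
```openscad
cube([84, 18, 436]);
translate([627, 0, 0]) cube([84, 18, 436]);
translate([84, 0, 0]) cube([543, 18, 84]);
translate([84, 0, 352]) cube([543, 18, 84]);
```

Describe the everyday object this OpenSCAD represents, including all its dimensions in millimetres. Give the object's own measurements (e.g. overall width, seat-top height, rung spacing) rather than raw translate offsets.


A rectangular picture frame lying in the x–z plane (depth along y). The opening is 543 mm wide (x) by 268 mm tall (z), surrounded by a border 84 mm wide on all four sides. The frame is 18 mm deep and is made of two full-height vertical stiles with two horizontal rails fitted between them.


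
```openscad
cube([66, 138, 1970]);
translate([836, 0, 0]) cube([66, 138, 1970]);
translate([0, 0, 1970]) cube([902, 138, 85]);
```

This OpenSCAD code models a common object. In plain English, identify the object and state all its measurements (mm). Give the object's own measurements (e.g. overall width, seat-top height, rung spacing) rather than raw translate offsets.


A door frame. The clear opening is 770 mm wide and 1970 mm high. Two 66 mm wide jambs, 138 mm deep, stand either side of the opening from the floor to the top of the opening. A 85 mm thick head sits across the top of both jambs, spanning the full outside width of the frame.


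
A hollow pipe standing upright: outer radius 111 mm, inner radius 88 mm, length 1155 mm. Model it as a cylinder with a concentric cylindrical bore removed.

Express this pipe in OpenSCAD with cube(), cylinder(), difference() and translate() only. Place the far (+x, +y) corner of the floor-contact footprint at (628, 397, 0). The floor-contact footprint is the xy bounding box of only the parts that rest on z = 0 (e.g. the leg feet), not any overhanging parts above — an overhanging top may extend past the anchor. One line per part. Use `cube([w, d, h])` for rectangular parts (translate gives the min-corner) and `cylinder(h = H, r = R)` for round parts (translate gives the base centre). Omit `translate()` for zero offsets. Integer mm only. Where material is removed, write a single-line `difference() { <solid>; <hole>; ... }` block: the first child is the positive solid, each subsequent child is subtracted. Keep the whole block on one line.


difference() { translate([517, 286, 0]) cylinder(h = 1155, r = 111); translate([517, 286, 0]) cylinder(h = 1155, r = 88); }


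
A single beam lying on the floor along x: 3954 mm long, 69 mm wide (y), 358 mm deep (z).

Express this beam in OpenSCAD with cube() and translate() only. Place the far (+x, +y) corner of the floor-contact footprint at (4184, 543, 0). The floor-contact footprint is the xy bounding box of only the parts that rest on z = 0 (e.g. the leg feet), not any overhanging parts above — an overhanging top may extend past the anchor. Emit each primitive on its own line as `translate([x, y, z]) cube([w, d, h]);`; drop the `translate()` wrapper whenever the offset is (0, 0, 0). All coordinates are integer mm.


translate([230, 474, 0]) cube([3954, 69, 358]);


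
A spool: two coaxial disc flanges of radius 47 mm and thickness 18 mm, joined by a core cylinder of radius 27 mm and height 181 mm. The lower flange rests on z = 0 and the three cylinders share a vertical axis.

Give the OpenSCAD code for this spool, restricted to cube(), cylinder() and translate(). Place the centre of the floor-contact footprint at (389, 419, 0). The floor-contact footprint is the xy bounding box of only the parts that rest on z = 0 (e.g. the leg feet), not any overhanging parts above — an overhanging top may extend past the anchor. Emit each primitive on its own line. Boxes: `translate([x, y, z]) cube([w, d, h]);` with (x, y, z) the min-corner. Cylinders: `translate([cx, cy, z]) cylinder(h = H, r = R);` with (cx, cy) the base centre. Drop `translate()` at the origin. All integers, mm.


translate([389, 419, 0]) cylinder(h = 18, r = 47);
translate([389, 419, 18]) cylinder(h = 181, r = 27);
translate([389, 419, 199]) cylinder(h = 18, r = 47);


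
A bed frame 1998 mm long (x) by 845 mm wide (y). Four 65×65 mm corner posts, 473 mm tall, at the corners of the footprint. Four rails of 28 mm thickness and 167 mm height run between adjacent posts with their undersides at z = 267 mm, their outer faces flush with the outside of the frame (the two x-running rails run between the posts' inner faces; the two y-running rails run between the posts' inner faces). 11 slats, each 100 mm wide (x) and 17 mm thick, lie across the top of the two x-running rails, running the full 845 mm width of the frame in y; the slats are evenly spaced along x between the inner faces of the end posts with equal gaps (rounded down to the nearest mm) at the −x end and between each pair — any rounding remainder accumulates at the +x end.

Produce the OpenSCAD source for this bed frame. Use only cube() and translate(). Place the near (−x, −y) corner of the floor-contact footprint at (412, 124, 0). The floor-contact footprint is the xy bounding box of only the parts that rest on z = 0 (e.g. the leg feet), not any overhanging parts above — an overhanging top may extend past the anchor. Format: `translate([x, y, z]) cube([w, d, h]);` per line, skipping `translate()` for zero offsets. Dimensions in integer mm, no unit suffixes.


// slat z = rail_z + rail_h = 267 + 167 = 434
// slat gap = ⌊(1868 − 11·100) / 12⌋ = 64
translate([412, 124, 0]) cube([65, 65, 473]);
translate([412, 904, 0]) cube([65, 65, 473]);
translate([2345, 124, 0]) cube([65, 65, 473]);
translate([2345, 904, 0]) cube([65, 65, 473]);
translate([477, 124, 267]) cube([1868, 28, 167]);
translate([477, 941, 267]) cube([1868, 28, 167]);
translate([412, 189, 267]) cube([28, 715, 167]);
translate([2382, 189, 267]) cube([28, 715, 167]);
translate([541, 124, 434]) cube([100, 845, 17]);
translate([705, 124, 434]) cube([100, 845, 17]);
translate([869, 124, 434]) cube([100, 845, 17]);
translate([1033, 124, 434]) cube([100, 845, 17]);
translate([1197, 124, 434]) cube([100, 845, 17]);
translate([1361, 124, 434]) cube([100, 845, 17]);
translate([1525, 124, 434]) cube([100, 845, 17]);
translate([1689, 124, 434]) cube([100, 845, 17]);
translate([1853, 124, 434]) cube([100, 845, 17]);
translate([2017, 124, 434]) cube([100, 845, 17]);
translate([2181, 124, 434]) cube([100, 845, 17]);


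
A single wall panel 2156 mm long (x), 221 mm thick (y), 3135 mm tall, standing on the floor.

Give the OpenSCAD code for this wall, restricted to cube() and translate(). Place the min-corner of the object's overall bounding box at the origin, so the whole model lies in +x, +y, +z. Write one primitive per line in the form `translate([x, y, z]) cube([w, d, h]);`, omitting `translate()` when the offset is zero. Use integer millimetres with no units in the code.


cube([2156, 221, 3135]);


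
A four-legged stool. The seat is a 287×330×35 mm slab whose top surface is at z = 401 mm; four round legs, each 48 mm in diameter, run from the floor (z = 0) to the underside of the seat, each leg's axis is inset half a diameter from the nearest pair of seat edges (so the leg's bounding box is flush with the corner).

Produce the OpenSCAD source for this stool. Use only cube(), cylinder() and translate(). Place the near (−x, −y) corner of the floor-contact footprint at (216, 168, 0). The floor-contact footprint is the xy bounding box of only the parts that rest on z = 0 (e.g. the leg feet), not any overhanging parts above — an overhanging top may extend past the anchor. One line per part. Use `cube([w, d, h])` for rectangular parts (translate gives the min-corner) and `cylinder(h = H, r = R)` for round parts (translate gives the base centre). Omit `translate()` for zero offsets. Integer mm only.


translate([216, 168, 366]) cube([287, 330, 35]);
translate([240, 192, 0]) cylinder(h = 366, r = 24);
translate([479, 192, 0]) cylinder(h = 366, r = 24);
translate([240, 474, 0]) cylinder(h = 366, r = 24);
translate([479, 474, 0]) cylinder(h = 366, r = 24);


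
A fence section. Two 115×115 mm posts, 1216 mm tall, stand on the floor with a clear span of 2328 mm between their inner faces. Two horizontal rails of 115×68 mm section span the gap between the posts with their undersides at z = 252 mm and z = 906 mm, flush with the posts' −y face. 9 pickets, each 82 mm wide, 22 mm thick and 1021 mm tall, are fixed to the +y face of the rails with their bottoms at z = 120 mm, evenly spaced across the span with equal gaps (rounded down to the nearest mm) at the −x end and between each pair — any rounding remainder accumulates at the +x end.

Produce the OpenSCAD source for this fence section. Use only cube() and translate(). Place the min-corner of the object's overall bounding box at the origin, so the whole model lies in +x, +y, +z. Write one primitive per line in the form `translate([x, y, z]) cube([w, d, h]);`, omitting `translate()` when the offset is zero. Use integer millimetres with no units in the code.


cube([115, 115, 1216]);
translate([2443, 0, 0]) cube([115, 115, 1216]);
translate([115, 0, 252]) cube([2328, 115, 68]);
translate([115, 0, 906]) cube([2328, 115, 68]);
translate([274, 115, 120]) cube([82, 22, 1021]);
translate([515, 115, 120]) cube([82, 22, 1021]);
translate([756, 115, 120]) cube([82, 22, 1021]);
translate([997, 115, 120]) cube([82, 22, 1021]);
translate([1238, 115, 120]) cube([82, 22, 1021]);
translate([1479, 115, 120]) cube([82, 22, 1021]);
translate([1720, 115, 120]) cube([82, 22, 1021]);
translate([1961, 115, 120]) cube([82, 22, 1021]);
translate([2202, 115, 120]) cube([82, 22, 1021]);


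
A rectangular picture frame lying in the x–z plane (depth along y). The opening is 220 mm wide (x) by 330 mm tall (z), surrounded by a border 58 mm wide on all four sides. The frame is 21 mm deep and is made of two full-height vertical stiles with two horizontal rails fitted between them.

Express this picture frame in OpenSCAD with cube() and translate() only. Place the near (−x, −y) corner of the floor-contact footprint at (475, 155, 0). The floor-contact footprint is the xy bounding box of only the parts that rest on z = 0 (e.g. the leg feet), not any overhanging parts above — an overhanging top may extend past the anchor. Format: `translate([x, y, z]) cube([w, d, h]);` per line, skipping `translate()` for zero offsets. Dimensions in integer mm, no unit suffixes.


translate([475, 155, 0]) cube([58, 21, 446]);
translate([753, 155, 0]) cube([58, 21, 446]);
translate([533, 155, 0]) cube([220, 21, 58]);
translate([533, 155, 388]) cube([220, 21, 58]);


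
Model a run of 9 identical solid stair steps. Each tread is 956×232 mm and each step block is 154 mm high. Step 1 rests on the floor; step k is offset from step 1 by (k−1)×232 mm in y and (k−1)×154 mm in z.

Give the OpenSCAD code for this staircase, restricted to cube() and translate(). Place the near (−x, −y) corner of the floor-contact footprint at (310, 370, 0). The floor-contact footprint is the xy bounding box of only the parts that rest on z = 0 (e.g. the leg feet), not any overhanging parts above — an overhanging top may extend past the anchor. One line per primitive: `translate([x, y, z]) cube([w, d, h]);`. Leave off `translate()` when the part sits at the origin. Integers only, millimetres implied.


translate([310, 370, 0]) cube([956, 232, 154]);
translate([310, 602, 154]) cube([956, 232, 154]);
translate([310, 834, 308]) cube([956, 232, 154]);
translate([310, 1066, 462]) cube([956, 232, 154]);
translate([310, 1298, 616]) cube([956, 232, 154]);
translate([310, 1530, 770]) cube([956, 232, 154]);
translate([310, 1762, 924]) cube([956, 232, 154]);
translate([310, 1994, 1078]) cube([956, 232, 154]);
translate([310, 2226, 1232]) cube([956, 232, 154]);


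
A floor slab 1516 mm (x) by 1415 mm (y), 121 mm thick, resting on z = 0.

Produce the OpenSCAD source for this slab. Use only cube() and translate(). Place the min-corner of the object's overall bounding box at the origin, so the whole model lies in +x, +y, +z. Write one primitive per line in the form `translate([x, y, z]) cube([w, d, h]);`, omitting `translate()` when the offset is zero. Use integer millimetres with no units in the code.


cube([1516, 1415, 121]);


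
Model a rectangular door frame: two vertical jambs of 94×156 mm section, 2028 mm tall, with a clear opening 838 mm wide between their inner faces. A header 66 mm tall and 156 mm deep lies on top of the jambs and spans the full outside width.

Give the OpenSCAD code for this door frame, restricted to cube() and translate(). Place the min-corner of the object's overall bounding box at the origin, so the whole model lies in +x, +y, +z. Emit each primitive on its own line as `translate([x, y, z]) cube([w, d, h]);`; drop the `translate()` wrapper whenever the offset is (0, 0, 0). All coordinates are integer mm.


cube([94, 156, 2028]);
translate([932, 0, 0]) cube([94, 156, 2028]);
translate([0, 0, 2028]) cube([1026, 156, 66]);


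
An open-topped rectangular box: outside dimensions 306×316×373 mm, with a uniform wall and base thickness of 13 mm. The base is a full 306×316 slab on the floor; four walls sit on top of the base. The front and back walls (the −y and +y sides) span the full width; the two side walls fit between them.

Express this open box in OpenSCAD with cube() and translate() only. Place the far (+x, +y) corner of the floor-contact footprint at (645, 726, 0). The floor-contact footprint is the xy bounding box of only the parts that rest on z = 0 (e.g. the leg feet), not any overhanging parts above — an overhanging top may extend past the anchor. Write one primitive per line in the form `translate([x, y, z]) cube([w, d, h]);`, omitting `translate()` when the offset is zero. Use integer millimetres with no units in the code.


translate([339, 410, 0]) cube([306, 316, 13]);
translate([339, 410, 13]) cube([306, 13, 360]);
translate([339, 713, 13]) cube([306, 13, 360]);
translate([339, 423, 13]) cube([13, 290, 360]);
translate([632, 423, 13]) cube([13, 290, 360]);


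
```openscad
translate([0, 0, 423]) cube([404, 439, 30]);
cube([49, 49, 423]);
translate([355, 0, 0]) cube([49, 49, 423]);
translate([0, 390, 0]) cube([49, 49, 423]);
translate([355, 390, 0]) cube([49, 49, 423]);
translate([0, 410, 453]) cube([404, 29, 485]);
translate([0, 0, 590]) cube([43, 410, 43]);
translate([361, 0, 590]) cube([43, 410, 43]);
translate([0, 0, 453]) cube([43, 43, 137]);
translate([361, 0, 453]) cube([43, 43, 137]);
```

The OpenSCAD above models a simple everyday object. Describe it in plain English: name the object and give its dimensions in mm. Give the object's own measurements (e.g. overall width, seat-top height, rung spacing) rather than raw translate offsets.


A chair. The seat is a 404×439×30 mm slab with its top at z = 453 mm, on four 49×49 mm corner legs (flush with the seat edges, standing on z = 0). A flat backrest 29 mm thick, 485 mm tall, spans the full seat width and rises from the seat top along its +y edge, rear face flush with the rear of the seat. Two armrests of 43×43 mm section run along each side from the seat's front edge to the front of the backrest, top faces 180 mm above the seat top and outer faces flush with the seat's x-edges; a 43×43 mm post under the front of each armrest stands on the seat at the front corner.


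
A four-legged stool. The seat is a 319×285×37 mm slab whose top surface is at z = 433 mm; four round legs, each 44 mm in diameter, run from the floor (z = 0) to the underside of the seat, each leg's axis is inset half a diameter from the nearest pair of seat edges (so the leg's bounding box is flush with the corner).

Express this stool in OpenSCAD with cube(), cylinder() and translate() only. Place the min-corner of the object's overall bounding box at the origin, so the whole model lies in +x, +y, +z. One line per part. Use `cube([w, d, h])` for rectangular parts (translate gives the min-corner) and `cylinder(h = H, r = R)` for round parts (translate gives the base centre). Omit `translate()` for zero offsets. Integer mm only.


// leg_h = 433 - 37 = 396
translate([0, 0, 396]) cube([319, 285, 37]);
translate([22, 22, 0]) cylinder(h = 396, r = 22);
translate([297, 22, 0]) cylinder(h = 396, r = 22);
translate([22, 263, 0]) cylinder(h = 396, r = 22);
translate([297, 263, 0]) cylinder(h = 396, r = 22);


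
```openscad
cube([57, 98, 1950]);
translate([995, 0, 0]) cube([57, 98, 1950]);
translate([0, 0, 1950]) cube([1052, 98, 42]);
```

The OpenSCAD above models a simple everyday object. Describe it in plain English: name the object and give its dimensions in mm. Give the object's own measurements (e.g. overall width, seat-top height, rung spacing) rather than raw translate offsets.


A door frame. The clear opening is 938 mm wide and 1950 mm high. Two 57 mm wide jambs, 98 mm deep, stand either side of the opening from the floor to the top of the opening. A 42 mm thick head sits across the top of both jambs, spanning the full outside width of the frame.


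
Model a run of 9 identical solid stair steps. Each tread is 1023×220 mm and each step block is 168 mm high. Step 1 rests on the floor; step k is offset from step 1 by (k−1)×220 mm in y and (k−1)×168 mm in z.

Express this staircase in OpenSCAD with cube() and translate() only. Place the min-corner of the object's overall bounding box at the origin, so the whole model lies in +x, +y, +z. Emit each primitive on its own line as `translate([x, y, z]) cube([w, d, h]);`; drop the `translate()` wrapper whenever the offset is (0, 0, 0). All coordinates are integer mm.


cube([1023, 220, 168]);
translate([0, 220, 168]) cube([1023, 220, 168]);
translate([0, 440, 336]) cube([1023, 220, 168]);
translate([0, 660, 504]) cube([1023, 220, 168]);
translate([0, 880, 672]) cube([1023, 220, 168]);
translate([0, 1100, 840]) cube([1023, 220, 168]);
translate([0, 1320, 1008]) cube([1023, 220, 168]);
translate([0, 1540, 1176]) cube([1023, 220, 168]);
translate([0, 1760, 1344]) cube([1023, 220, 168]);


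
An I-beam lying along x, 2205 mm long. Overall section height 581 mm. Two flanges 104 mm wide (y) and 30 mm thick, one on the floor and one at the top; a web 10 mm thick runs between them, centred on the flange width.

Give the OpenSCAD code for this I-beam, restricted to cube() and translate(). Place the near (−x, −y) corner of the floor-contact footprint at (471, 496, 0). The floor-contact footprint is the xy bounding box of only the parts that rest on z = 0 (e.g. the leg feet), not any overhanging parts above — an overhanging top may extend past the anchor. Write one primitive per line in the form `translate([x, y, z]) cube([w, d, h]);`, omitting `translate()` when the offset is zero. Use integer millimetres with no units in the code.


translate([471, 496, 0]) cube([2205, 104, 30]);
translate([471, 543, 30]) cube([2205, 10, 521]);
translate([471, 496, 551]) cube([2205, 104, 30]);


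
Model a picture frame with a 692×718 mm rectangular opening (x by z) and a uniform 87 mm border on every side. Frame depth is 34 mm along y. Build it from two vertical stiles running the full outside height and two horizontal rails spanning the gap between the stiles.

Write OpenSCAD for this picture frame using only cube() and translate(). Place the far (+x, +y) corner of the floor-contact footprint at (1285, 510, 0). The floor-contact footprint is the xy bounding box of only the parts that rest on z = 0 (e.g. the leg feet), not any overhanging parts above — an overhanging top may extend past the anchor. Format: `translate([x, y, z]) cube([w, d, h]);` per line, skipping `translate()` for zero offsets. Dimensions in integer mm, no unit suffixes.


translate([419, 476, 0]) cube([87, 34, 892]);
translate([1198, 476, 0]) cube([87, 34, 892]);
translate([506, 476, 0]) cube([692, 34, 87]);
translate([506, 476, 805]) cube([692, 34, 87]);


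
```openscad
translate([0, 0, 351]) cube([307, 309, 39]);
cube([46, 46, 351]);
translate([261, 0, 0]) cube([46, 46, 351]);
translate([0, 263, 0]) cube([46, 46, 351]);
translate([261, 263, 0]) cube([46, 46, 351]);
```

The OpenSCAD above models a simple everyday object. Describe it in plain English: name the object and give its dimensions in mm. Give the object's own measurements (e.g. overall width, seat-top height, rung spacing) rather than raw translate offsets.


A simple wooden stool: a rectangular seat 307 mm (x) by 309 mm (y), 39 mm thick, top face at z = 390 mm, on four square legs, each 46×46 mm in cross-section. The legs rest on z = 0, each flush with a corner of the seat.


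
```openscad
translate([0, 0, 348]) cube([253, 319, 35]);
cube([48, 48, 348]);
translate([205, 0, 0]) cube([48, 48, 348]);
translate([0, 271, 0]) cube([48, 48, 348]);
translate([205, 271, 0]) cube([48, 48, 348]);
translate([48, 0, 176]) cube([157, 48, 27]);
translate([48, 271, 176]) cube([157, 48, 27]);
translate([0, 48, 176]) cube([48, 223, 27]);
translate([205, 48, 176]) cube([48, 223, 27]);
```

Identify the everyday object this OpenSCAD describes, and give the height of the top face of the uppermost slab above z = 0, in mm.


A stool. The seat height is 383 mm.

A 253×319×35 slab at z = 348 on four corner posts — a stool. The seat top is 348 + 35 = 383 mm.


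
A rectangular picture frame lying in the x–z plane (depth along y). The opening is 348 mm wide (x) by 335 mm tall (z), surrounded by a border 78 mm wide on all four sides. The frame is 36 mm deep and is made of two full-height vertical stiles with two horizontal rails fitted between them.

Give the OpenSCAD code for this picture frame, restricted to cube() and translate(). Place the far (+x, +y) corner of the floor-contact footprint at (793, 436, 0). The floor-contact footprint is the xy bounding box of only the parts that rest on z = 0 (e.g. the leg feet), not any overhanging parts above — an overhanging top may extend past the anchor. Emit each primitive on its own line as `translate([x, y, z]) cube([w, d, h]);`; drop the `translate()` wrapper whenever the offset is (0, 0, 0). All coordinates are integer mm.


translate([289, 400, 0]) cube([78, 36, 491]);
translate([715, 400, 0]) cube([78, 36, 491]);
translate([367, 400, 0]) cube([348, 36, 78]);
translate([367, 400, 413]) cube([348, 36, 78]);


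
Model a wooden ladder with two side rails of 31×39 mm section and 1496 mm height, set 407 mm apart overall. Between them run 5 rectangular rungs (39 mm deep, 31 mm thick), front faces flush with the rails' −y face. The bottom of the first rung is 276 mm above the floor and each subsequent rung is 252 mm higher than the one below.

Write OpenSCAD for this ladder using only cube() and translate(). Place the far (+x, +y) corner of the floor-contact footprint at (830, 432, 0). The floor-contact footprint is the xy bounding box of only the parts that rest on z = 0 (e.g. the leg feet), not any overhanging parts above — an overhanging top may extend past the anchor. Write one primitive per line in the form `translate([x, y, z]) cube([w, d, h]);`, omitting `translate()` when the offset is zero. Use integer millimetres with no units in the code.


// rung span = 407 - 2*31 = 345
// rung[k] z = 276 + k*252
translate([423, 393, 0]) cube([31, 39, 1496]);
translate([799, 393, 0]) cube([31, 39, 1496]);
translate([454, 393, 276]) cube([345, 39, 31]);
translate([454, 393, 528]) cube([345, 39, 31]);
translate([454, 393, 780]) cube([345, 39, 31]);
translate([454, 393, 1032]) cube([345, 39, 31]);
translate([454, 393, 1284]) cube([345, 39, 31]);


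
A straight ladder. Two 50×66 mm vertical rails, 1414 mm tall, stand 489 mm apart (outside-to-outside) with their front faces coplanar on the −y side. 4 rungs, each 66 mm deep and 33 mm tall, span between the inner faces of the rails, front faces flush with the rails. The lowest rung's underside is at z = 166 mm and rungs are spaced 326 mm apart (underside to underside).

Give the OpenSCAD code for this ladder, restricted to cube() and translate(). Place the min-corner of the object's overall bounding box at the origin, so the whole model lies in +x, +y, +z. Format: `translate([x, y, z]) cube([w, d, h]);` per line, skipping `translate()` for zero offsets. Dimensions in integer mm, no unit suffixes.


cube([50, 66, 1414]);
translate([439, 0, 0]) cube([50, 66, 1414]);
translate([50, 0, 166]) cube([389, 66, 33]);
translate([50, 0, 492]) cube([389, 66, 33]);
translate([50, 0, 818]) cube([389, 66, 33]);
translate([50, 0, 1144]) cube([389, 66, 33]);


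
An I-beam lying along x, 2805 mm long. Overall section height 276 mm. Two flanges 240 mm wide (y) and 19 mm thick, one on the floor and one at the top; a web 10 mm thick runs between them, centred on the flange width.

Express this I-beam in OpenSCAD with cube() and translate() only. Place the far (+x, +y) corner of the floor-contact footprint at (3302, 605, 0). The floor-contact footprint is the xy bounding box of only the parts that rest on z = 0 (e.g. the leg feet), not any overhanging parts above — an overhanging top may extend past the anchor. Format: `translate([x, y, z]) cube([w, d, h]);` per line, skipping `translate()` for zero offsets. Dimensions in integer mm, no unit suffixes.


translate([497, 365, 0]) cube([2805, 240, 19]);
translate([497, 480, 19]) cube([2805, 10, 238]);
translate([497, 365, 257]) cube([2805, 240, 19]);


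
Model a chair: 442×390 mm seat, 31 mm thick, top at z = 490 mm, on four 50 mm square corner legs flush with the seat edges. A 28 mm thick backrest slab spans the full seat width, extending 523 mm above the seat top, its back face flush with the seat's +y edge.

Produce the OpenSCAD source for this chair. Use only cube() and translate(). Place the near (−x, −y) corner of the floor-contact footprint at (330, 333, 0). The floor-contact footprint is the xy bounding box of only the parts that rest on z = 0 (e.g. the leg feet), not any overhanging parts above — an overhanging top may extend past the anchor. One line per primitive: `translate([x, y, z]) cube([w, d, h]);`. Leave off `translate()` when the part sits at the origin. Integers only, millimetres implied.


// leg_h = 490 - 31 = 459
translate([330, 333, 459]) cube([442, 390, 31]);
translate([330, 333, 0]) cube([50, 50, 459]);
translate([722, 333, 0]) cube([50, 50, 459]);
translate([330, 673, 0]) cube([50, 50, 459]);
translate([722, 673, 0]) cube([50, 50, 459]);
translate([330, 695, 490]) cube([442, 28, 523]);


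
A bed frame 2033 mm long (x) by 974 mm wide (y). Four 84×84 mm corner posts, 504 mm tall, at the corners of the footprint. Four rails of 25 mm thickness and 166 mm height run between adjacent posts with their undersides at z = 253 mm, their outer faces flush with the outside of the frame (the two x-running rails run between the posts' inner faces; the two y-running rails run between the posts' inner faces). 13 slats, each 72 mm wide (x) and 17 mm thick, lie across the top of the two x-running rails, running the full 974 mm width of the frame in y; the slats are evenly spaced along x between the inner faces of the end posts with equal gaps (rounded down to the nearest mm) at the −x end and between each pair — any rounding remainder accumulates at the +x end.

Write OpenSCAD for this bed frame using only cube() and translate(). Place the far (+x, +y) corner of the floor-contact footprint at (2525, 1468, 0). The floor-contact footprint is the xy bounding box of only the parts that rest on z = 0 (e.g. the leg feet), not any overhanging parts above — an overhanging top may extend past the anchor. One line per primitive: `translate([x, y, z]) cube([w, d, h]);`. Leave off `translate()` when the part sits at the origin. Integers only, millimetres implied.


translate([492, 494, 0]) cube([84, 84, 504]);
translate([492, 1384, 0]) cube([84, 84, 504]);
translate([2441, 494, 0]) cube([84, 84, 504]);
translate([2441, 1384, 0]) cube([84, 84, 504]);
translate([576, 494, 253]) cube([1865, 25, 166]);
translate([576, 1443, 253]) cube([1865, 25, 166]);
translate([492, 578, 253]) cube([25, 806, 166]);
translate([2500, 578, 253]) cube([25, 806, 166]);
translate([642, 494, 419]) cube([72, 974, 17]);
translate([780, 494, 419]) cube([72, 974, 17]);
translate([918, 494, 419]) cube([72, 974, 17]);
translate([1056, 494, 419]) cube([72, 974, 17]);
translate([1194, 494, 419]) cube([72, 974, 17]);
translate([1332, 494, 419]) cube([72, 974, 17]);
translate([1470, 494, 419]) cube([72, 974, 17]);
translate([1608, 494, 419]) cube([72, 974, 17]);
translate([1746, 494, 419]) cube([72, 974, 17]);
translate([1884, 494, 419]) cube([72, 974, 17]);
translate([2022, 494, 419]) cube([72, 974, 17]);
translate([2160, 494, 419]) cube([72, 974, 17]);
translate([2298, 494, 419]) cube([72, 974, 17]);


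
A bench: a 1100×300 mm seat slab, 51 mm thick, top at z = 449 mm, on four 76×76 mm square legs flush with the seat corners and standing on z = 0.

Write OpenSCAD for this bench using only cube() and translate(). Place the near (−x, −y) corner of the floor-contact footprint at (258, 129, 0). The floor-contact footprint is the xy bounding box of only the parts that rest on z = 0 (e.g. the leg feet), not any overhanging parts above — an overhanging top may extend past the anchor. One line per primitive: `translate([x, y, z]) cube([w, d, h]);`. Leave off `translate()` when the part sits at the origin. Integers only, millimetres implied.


translate([258, 129, 398]) cube([1100, 300, 51]);
translate([258, 129, 0]) cube([76, 76, 398]);
translate([258, 353, 0]) cube([76, 76, 398]);
translate([1282, 129, 0]) cube([76, 76, 398]);
translate([1282, 353, 0]) cube([76, 76, 398]);


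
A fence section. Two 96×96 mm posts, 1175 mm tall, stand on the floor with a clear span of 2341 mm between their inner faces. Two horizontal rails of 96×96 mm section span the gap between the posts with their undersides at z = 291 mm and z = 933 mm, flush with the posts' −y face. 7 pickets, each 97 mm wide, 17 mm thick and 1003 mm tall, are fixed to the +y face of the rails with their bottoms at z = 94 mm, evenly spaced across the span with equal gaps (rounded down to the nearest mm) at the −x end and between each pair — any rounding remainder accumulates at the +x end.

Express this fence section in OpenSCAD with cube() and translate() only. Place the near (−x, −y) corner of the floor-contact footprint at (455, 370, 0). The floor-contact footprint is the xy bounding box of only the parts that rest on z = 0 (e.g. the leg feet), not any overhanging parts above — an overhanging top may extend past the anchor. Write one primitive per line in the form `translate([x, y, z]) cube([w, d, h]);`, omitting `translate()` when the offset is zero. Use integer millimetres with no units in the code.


translate([455, 370, 0]) cube([96, 96, 1175]);
translate([2892, 370, 0]) cube([96, 96, 1175]);
translate([551, 370, 291]) cube([2341, 96, 96]);
translate([551, 370, 933]) cube([2341, 96, 96]);
translate([758, 466, 94]) cube([97, 17, 1003]);
translate([1062, 466, 94]) cube([97, 17, 1003]);
translate([1366, 466, 94]) cube([97, 17, 1003]);
translate([1670, 466, 94]) cube([97, 17, 1003]);
translate([1974, 466, 94]) cube([97, 17, 1003]);
translate([2278, 466, 94]) cube([97, 17, 1003]);
translate([2582, 466, 94]) cube([97, 17, 1003]);


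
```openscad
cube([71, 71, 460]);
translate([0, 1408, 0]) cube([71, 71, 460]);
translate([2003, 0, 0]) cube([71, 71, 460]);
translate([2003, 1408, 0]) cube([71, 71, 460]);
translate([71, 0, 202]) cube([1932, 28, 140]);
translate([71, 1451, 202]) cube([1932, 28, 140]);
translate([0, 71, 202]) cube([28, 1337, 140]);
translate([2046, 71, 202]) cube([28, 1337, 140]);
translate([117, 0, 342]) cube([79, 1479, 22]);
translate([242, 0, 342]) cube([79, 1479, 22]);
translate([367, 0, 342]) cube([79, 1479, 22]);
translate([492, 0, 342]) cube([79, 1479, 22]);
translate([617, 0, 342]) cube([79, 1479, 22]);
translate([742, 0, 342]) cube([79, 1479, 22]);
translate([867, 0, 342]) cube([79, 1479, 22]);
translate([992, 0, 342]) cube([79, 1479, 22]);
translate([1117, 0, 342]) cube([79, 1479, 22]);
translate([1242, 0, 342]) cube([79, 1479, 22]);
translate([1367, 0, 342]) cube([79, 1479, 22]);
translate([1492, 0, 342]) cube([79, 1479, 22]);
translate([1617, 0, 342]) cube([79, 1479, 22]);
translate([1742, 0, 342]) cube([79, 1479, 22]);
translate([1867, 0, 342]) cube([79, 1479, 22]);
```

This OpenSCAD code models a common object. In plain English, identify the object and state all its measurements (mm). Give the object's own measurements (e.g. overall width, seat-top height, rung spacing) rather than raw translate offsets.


A bed frame 2074 mm long (x) by 1479 mm wide (y). Four 71×71 mm corner posts, 460 mm tall, at the corners of the footprint. Four rails of 28 mm thickness and 140 mm height run between adjacent posts with their undersides at z = 202 mm, their outer faces flush with the outside of the frame (the two x-running rails run between the posts' inner faces; the two y-running rails run between the posts' inner faces). 15 slats, each 79 mm wide (x) and 22 mm thick, lie across the top of the two x-running rails, running the full 1479 mm width of the frame in y; along x they sit between the end posts with a 46 mm gap after the −x posts and between neighbouring slats, leaving 57 mm before the +x posts.


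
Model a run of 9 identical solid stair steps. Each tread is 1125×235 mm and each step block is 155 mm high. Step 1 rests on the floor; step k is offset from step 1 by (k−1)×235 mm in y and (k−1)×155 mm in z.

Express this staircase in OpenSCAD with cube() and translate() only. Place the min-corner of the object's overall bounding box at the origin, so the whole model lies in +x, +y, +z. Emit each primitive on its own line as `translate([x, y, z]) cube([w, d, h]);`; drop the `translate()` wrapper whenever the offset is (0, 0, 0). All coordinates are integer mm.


cube([1125, 235, 155]);
translate([0, 235, 155]) cube([1125, 235, 155]);
translate([0, 470, 310]) cube([1125, 235, 155]);
translate([0, 705, 465]) cube([1125, 235, 155]);
translate([0, 940, 620]) cube([1125, 235, 155]);
translate([0, 1175, 775]) cube([1125, 235, 155]);
translate([0, 1410, 930]) cube([1125, 235, 155]);
translate([0, 1645, 1085]) cube([1125, 235, 155]);
translate([0, 1880, 1240]) cube([1125, 235, 155]);


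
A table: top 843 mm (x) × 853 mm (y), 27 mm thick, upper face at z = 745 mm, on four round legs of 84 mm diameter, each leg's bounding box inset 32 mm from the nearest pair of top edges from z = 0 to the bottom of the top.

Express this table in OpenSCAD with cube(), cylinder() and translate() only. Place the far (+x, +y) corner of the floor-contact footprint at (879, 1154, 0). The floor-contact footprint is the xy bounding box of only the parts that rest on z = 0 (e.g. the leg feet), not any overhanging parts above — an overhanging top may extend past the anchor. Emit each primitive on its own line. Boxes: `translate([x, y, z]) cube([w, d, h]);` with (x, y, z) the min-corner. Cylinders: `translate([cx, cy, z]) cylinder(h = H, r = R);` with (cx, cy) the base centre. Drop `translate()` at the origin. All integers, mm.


// leg_h = 745 - 27 = 718
translate([68, 333, 718]) cube([843, 853, 27]);
translate([142, 407, 0]) cylinder(h = 718, r = 42);
translate([837, 407, 0]) cylinder(h = 718, r = 42);
translate([142, 1112, 0]) cylinder(h = 718, r = 42);
translate([837, 1112, 0]) cylinder(h = 718, r = 42);
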